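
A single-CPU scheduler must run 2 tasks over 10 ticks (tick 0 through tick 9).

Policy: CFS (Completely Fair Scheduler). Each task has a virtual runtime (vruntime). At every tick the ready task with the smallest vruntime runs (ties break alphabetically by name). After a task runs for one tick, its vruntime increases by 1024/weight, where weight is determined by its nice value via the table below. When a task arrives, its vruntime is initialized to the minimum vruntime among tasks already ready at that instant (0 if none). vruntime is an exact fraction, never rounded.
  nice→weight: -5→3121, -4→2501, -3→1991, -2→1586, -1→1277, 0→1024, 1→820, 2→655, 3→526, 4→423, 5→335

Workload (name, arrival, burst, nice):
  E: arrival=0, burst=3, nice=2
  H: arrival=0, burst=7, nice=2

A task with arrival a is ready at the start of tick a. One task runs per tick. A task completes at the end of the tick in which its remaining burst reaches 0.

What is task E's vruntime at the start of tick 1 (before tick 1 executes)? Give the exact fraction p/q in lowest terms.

t=0: vr[E=0 H=0] → run E
t=1: vr[E=1024/655 H=0] → run H
t=2: vr[E=1024/655 H=1024/655] → run E
t=3: vr[E=2048/655 H=1024/655] → run H
t=4: vr[E=2048/655 H=2048/655] → run E
t=5: vr[H=2048/655] → run H
t=6: vr[H=3072/655] → run H
t=7: vr[H=4096/655] → run H
t=8: vr[H=1024/131] → run H
t=9: vr[H=6144/655] → run H

vruntime(E, start of tick 1) = 1024/655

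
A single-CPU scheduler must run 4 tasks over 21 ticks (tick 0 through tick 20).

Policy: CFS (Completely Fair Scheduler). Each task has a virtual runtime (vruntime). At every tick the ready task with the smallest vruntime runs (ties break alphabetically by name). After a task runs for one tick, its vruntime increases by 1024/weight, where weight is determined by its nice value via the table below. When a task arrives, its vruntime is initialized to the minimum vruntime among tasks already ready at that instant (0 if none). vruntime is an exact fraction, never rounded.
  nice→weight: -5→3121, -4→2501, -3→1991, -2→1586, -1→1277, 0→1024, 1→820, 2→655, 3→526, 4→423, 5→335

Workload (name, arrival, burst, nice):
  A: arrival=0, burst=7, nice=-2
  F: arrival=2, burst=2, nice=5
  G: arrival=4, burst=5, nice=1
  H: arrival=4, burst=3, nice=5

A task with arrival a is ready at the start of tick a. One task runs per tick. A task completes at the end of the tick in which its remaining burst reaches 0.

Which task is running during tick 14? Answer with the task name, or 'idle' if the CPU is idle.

t=0: vr[A=0] → run A
t=1: vr[A=512/793] → run A
t=2: vr[A=1024/793 F=1024/793] → run A
t=3: vr[A=1536/793 F=1024/793] → run F
t=4: vr[A=1536/793 F=1155072/265655 G=1536/793 H=1536/793] → run A
t=5: vr[A=2048/793 F=1155072/265655 G=1536/793 H=1536/793] → run G
t=6: vr[A=2048/793 F=1155072/265655 G=517888/162565 H=1536/793] → run H
t=7: vr[A=2048/793 F=1155072/265655 G=517888/162565 H=1326592/265655] → run A
t=8: vr[A=2560/793 F=1155072/265655 G=517888/162565 H=1326592/265655] → run G
t=9: vr[A=2560/793 F=1155072/265655 G=720896/162565 H=1326592/265655] → run A
t=10: vr[A=3072/793 F=1155072/265655 G=720896/162565 H=1326592/265655] → run A
t=11: vr[F=1155072/265655 G=720896/162565 H=1326592/265655] → run F
t=12: vr[G=720896/162565 H=1326592/265655] → run G
t=13: vr[G=923904/162565 H=1326592/265655] → run H
t=14: vr[G=923904/162565 H=2138624/265655] → run G
t=15: vr[G=1126912/162565 H=2138624/265655] → run G
t=16: vr[H=2138624/265655] → run H
t=17: (idle)
t=18: (idle)
t=19: (idle)
t=20: (idle)

running at tick 14 = G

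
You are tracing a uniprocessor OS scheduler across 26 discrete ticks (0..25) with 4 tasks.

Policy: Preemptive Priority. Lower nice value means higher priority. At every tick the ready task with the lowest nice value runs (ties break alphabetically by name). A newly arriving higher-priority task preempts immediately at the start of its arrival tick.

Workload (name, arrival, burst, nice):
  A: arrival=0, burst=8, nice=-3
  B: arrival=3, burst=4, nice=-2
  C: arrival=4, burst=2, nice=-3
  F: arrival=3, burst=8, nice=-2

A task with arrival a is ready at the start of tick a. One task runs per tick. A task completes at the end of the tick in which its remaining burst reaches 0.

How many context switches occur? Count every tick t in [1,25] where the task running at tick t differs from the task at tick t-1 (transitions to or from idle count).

t=0: ready={A} → run A
t=1: ready={A} → run A
t=2: ready={A} → run A
t=3: ready={A,B,F} → run A
t=4: ready={A,B,C,F} → run A
t=5: ready={A,B,C,F} → run A
t=6: ready={A,B,C,F} → run A
t=7: ready={A,B,C,F} → run A
t=8: ready={B,C,F} → run C
t=9: ready={B,C,F} → run C
t=10: ready={B,F} → run B
t=11: ready={B,F} → run B
t=12: ready={B,F} → run B
t=13: ready={B,F} → run B
t=14: ready={F} → run F
t=15: ready={F} → run F
t=16: ready={F} → run F
t=17: ready={F} → run F
t=18: ready={F} → run F
t=19: ready={F} → run F
t=20: ready={F} → run F
t=21: ready={F} → run F
t=22: (idle)
t=23: (idle)
t=24: (idle)
t=25: (idle)

context switches = 4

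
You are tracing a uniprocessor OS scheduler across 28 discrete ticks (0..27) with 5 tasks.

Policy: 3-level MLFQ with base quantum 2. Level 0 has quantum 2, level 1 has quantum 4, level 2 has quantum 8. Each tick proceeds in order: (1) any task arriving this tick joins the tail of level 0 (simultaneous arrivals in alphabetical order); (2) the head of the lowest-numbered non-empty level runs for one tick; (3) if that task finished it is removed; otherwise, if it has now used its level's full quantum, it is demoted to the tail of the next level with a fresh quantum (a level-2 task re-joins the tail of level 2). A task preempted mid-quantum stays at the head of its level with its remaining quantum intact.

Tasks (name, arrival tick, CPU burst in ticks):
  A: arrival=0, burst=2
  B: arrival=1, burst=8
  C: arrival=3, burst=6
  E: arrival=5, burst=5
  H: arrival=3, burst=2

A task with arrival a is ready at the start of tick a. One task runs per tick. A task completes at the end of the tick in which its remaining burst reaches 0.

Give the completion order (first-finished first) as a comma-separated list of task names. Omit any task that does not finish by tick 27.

t=0: L0/L1/L2 = A/-/- → run A
t=1: L0/L1/L2 = AB/-/- → run A
t=2: L0/L1/L2 = B/-/- → run B
t=3: L0/L1/L2 = BCH/-/- → run B
t=4: L0/L1/L2 = CH/B/- → run C
t=5: L0/L1/L2 = CHE/B/- → run C
t=6: L0/L1/L2 = HE/BC/- → run H
t=7: L0/L1/L2 = HE/BC/- → run H
t=8: L0/L1/L2 = E/BC/- → run E
t=9: L0/L1/L2 = E/BC/- → run E
t=10: L0/L1/L2 = -/BCE/- → run B
t=11: L0/L1/L2 = -/BCE/- → run B
t=12: L0/L1/L2 = -/BCE/- → run B
t=13: L0/L1/L2 = -/BCE/- → run B
t=14: L0/L1/L2 = -/CE/B → run C
t=15: L0/L1/L2 = -/CE/B → run C
t=16: L0/L1/L2 = -/CE/B → run C
t=17: L0/L1/L2 = -/CE/B → run C
t=18: L0/L1/L2 = -/E/B → run E
t=19: L0/L1/L2 = -/E/B → run E
t=20: L0/L1/L2 = -/E/B → run E
t=21: L0/L1/L2 = -/-/B → run B
t=22: L0/L1/L2 = -/-/B → run B
t=23: (idle)
t=24: (idle)
t=25: (idle)
t=26: (idle)
t=27: (idle)

completion order = A, H, C, E, B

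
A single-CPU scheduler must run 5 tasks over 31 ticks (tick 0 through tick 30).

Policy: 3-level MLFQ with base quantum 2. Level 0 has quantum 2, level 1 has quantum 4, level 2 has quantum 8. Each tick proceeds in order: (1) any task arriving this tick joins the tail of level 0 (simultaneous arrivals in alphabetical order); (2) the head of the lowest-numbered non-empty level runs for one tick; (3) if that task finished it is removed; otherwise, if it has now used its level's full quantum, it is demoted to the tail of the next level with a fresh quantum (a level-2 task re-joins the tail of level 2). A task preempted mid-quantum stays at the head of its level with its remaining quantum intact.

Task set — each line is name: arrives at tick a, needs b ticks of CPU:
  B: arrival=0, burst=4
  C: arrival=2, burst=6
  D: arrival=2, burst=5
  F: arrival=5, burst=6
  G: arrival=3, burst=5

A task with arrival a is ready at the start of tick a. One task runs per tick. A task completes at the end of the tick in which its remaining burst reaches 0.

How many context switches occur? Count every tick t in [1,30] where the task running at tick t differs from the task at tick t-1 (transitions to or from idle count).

context switches = 10

t=0: L0/L1/L2 = B/-/- → run B
t=1: L0/L1/L2 = B/-/- → run B
t=2: L0/L1/L2 = CD/B/- → run C
t=3: L0/L1/L2 = CDG/B/- → run C
t=4: L0/L1/L2 = DG/BC/- → run D
t=5: L0/L1/L2 = DGF/BC/- → run D
t=6: L0/L1/L2 = GF/BCD/- → run G
t=7: L0/L1/L2 = GF/BCD/- → run G
t=8: L0/L1/L2 = F/BCDG/- → run F
t=9: L0/L1/L2 = F/BCDG/- → run F
t=10: L0/L1/L2 = -/BCDGF/- → run B
t=11: L0/L1/L2 = -/BCDGF/- → run B
t=12: L0/L1/L2 = -/CDGF/- → run C
t=13: L0/L1/L2 = -/CDGF/- → run C
t=14: L0/L1/L2 = -/CDGF/- → run C
t=15: L0/L1/L2 = -/CDGF/- → run C
t=16: L0/L1/L2 = -/DGF/- → run D
t=17: L0/L1/L2 = -/DGF/- → run D
t=18: L0/L1/L2 = -/DGF/- → run D
t=19: L0/L1/L2 = -/GF/- → run G
t=20: L0/L1/L2 = -/GF/- → run G
t=21: L0/L1/L2 = -/GF/- → run G
t=22: L0/L1/L2 = -/F/- → run F
t=23: L0/L1/L2 = -/F/- → run F
t=24: L0/L1/L2 = -/F/- → run F
t=25: L0/L1/L2 = -/F/- → run F
t=26: (idle)
t=27: (idle)
t=28: (idle)
t=29: (idle)
t=30: (idle)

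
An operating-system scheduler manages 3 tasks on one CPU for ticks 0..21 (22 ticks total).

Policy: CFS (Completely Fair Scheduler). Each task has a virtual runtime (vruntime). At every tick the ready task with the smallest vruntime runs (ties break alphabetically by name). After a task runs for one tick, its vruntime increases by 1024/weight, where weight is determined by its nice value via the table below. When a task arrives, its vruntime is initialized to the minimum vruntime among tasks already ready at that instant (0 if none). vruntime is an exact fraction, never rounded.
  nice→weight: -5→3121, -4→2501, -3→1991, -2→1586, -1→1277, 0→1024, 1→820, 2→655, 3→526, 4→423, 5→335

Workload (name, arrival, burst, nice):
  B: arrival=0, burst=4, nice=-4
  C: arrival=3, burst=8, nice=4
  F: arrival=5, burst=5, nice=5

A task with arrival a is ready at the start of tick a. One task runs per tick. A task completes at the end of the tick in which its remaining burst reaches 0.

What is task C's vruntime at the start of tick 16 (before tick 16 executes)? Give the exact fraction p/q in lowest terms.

t=0: vr[B=0] → run B
t=1: vr[B=1024/2501] → run B
t=2: vr[B=2048/2501] → run B
t=3: vr[B=3072/2501 C=3072/2501] → run B
t=4: vr[C=3072/2501] → run C
t=5: vr[C=3860480/1057923 F=3860480/1057923] → run C
t=6: vr[C=6421504/1057923 F=3860480/1057923] → run F
t=7: vr[C=6421504/1057923 F=2376573952/354404205] → run C
t=8: vr[C=2994176/352641 F=2376573952/354404205] → run F
t=9: vr[C=2994176/352641 F=3459887104/354404205] → run C
t=10: vr[C=11543552/1057923 F=3459887104/354404205] → run F
t=11: vr[C=11543552/1057923 F=4543200256/354404205] → run C
t=12: vr[C=14104576/1057923 F=4543200256/354404205] → run F
t=13: vr[C=14104576/1057923 F=5626513408/354404205] → run C
t=14: vr[C=5555200/352641 F=5626513408/354404205] → run C
t=15: vr[C=19226624/1057923 F=5626513408/354404205] → run F
t=16: vr[C=19226624/1057923] → run C
t=17: (idle)
t=18: (idle)
t=19: (idle)
t=20: (idle)
t=21: (idle)

vruntime(C, start of tick 16) = 19226624/1057923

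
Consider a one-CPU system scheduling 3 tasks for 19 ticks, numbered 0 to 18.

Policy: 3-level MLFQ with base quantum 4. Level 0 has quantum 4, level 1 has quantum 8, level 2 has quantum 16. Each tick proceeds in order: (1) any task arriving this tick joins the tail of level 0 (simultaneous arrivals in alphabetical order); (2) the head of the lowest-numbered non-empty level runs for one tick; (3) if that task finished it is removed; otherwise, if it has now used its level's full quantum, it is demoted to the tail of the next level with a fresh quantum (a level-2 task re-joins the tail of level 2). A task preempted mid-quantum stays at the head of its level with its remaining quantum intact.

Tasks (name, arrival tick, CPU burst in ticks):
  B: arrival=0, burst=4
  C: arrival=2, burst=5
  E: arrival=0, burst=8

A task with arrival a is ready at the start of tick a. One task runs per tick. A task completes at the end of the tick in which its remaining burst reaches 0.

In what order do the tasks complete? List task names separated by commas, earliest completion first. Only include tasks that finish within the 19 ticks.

completion order = B, E, C

t=0: L0/L1/L2 = BE/-/- → run B
t=1: L0/L1/L2 = BE/-/- → run B
t=2: L0/L1/L2 = BEC/-/- → run B
t=3: L0/L1/L2 = BEC/-/- → run B
t=4: L0/L1/L2 = EC/-/- → run E
t=5: L0/L1/L2 = EC/-/- → run E
t=6: L0/L1/L2 = EC/-/- → run E
t=7: L0/L1/L2 = EC/-/- → run E
t=8: L0/L1/L2 = C/E/- → run C
t=9: L0/L1/L2 = C/E/- → run C
t=10: L0/L1/L2 = C/E/- → run C
t=11: L0/L1/L2 = C/E/- → run C
t=12: L0/L1/L2 = -/EC/- → run E
t=13: L0/L1/L2 = -/EC/- → run E
t=14: L0/L1/L2 = -/EC/- → run E
t=15: L0/L1/L2 = -/EC/- → run E
t=16: L0/L1/L2 = -/C/- → run C
t=17: (idle)
t=18: (idle)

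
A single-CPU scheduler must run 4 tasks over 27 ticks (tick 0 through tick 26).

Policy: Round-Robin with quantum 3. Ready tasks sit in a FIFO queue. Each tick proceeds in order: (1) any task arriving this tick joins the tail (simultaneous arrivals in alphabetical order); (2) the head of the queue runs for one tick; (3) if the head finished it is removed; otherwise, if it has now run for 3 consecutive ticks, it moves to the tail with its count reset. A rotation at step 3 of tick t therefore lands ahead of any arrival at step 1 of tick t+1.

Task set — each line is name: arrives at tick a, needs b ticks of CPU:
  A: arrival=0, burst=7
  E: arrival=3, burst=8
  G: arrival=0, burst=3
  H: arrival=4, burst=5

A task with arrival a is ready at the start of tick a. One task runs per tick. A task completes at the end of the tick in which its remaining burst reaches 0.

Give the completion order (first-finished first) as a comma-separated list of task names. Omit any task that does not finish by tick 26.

t=0: queue=[A,G] q_used=0 → run A
t=1: queue=[A,G] q_used=1 → run A
t=2: queue=[A,G] q_used=2 → run A
t=3: queue=[G,A,E] q_used=0 → run G
t=4: queue=[G,A,E,H] q_used=1 → run G
t=5: queue=[G,A,E,H] q_used=2 → run G
t=6: queue=[A,E,H] q_used=0 → run A
t=7: queue=[A,E,H] q_used=1 → run A
t=8: queue=[A,E,H] q_used=2 → run A
t=9: queue=[E,H,A] q_used=0 → run E
t=10: queue=[E,H,A] q_used=1 → run E
t=11: queue=[E,H,A] q_used=2 → run E
t=12: queue=[H,A,E] q_used=0 → run H
t=13: queue=[H,A,E] q_used=1 → run H
t=14: queue=[H,A,E] q_used=2 → run H
t=15: queue=[A,E,H] q_used=0 → run A
t=16: queue=[E,H] q_used=0 → run E
t=17: queue=[E,H] q_used=1 → run E
t=18: queue=[E,H] q_used=2 → run E
t=19: queue=[H,E] q_used=0 → run H
t=20: queue=[H,E] q_used=1 → run H
t=21: queue=[E] q_used=0 → run E
t=22: queue=[E] q_used=1 → run E
t=23: (idle)
t=24: (idle)
t=25: (idle)
t=26: (idle)

completion order = G, A, H, E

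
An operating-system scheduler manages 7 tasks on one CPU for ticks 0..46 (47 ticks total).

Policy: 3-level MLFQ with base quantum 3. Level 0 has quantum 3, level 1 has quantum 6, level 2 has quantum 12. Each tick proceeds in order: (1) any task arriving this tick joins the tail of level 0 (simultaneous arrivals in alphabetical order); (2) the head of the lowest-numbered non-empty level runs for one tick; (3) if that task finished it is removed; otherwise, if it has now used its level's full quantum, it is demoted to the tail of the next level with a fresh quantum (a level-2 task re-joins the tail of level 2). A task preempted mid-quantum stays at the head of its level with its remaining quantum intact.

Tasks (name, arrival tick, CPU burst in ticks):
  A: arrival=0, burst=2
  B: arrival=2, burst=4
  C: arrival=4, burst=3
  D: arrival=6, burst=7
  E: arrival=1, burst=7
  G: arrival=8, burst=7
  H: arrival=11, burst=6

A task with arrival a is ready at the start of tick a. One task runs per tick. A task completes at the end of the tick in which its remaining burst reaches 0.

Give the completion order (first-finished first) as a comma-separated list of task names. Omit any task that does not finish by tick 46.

t=0: L0/L1/L2 = A/-/- → run A
t=1: L0/L1/L2 = AE/-/- → run A
t=2: L0/L1/L2 = EB/-/- → run E
t=3: L0/L1/L2 = EB/-/- → run E
t=4: L0/L1/L2 = EBC/-/- → run E
t=5: L0/L1/L2 = BC/E/- → run B
t=6: L0/L1/L2 = BCD/E/- → run B
t=7: L0/L1/L2 = BCD/E/- → run B
t=8: L0/L1/L2 = CDG/EB/- → run C
t=9: L0/L1/L2 = CDG/EB/- → run C
t=10: L0/L1/L2 = CDG/EB/- → run C
t=11: L0/L1/L2 = DGH/EB/- → run D
t=12: L0/L1/L2 = DGH/EB/- → run D
t=13: L0/L1/L2 = DGH/EB/- → run D
t=14: L0/L1/L2 = GH/EBD/- → run G
t=15: L0/L1/L2 = GH/EBD/- → run G
t=16: L0/L1/L2 = GH/EBD/- → run G
t=17: L0/L1/L2 = H/EBDG/- → run H
t=18: L0/L1/L2 = H/EBDG/- → run H
t=19: L0/L1/L2 = H/EBDG/- → run H
t=20: L0/L1/L2 = -/EBDGH/- → run E
t=21: L0/L1/L2 = -/EBDGH/- → run E
t=22: L0/L1/L2 = -/EBDGH/- → run E
t=23: L0/L1/L2 = -/EBDGH/- → run E
t=24: L0/L1/L2 = -/BDGH/- → run B
t=25: L0/L1/L2 = -/DGH/- → run D
t=26: L0/L1/L2 = -/DGH/- → run D
t=27: L0/L1/L2 = -/DGH/- → run D
t=28: L0/L1/L2 = -/DGH/- → run D
t=29: L0/L1/L2 = -/GH/- → run G
t=30: L0/L1/L2 = -/GH/- → run G
t=31: L0/L1/L2 = -/GH/- → run G
t=32: L0/L1/L2 = -/GH/- → run G
t=33: L0/L1/L2 = -/H/- → run H
t=34: L0/L1/L2 = -/H/- → run H
t=35: L0/L1/L2 = -/H/- → run H
t=36: (idle)
t=37: (idle)
t=38: (idle)
t=39: (idle)
t=40: (idle)
t=41: (idle)
t=42: (idle)
t=43: (idle)
t=44: (idle)
t=45: (idle)
t=46: (idle)

completion order = A, C, E, B, D, G, H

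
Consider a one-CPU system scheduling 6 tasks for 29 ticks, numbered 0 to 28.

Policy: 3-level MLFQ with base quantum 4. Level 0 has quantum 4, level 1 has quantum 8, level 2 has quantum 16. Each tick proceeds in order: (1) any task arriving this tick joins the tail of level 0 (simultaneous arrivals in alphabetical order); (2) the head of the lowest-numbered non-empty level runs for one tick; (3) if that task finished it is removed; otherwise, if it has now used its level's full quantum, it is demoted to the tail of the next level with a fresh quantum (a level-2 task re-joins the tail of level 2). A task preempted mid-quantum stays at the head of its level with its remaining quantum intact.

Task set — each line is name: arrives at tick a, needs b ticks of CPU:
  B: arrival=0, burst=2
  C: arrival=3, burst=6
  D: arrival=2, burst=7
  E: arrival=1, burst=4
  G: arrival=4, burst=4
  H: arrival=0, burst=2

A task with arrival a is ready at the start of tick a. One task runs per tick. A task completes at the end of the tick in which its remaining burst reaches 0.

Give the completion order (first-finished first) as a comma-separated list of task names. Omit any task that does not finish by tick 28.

completion order = B, H, E, G, D, C

t=0: L0/L1/L2 = BH/-/- → run B
t=1: L0/L1/L2 = BHE/-/- → run B
t=2: L0/L1/L2 = HED/-/- → run H
t=3: L0/L1/L2 = HEDC/-/- → run H
t=4: L0/L1/L2 = EDCG/-/- → run E
t=5: L0/L1/L2 = EDCG/-/- → run E
t=6: L0/L1/L2 = EDCG/-/- → run E
t=7: L0/L1/L2 = EDCG/-/- → run E
t=8: L0/L1/L2 = DCG/-/- → run D
t=9: L0/L1/L2 = DCG/-/- → run D
t=10: L0/L1/L2 = DCG/-/- → run D
t=11: L0/L1/L2 = DCG/-/- → run D
t=12: L0/L1/L2 = CG/D/- → run C
t=13: L0/L1/L2 = CG/D/- → run C
t=14: L0/L1/L2 = CG/D/- → run C
t=15: L0/L1/L2 = CG/D/- → run C
t=16: L0/L1/L2 = G/DC/- → run G
t=17: L0/L1/L2 = G/DC/- → run G
t=18: L0/L1/L2 = G/DC/- → run G
t=19: L0/L1/L2 = G/DC/- → run G
t=20: L0/L1/L2 = -/DC/- → run D
t=21: L0/L1/L2 = -/DC/- → run D
t=22: L0/L1/L2 = -/DC/- → run D
t=23: L0/L1/L2 = -/C/- → run C
t=24: L0/L1/L2 = -/C/- → run C
t=25: (idle)
t=26: (idle)
t=27: (idle)
t=28: (idle)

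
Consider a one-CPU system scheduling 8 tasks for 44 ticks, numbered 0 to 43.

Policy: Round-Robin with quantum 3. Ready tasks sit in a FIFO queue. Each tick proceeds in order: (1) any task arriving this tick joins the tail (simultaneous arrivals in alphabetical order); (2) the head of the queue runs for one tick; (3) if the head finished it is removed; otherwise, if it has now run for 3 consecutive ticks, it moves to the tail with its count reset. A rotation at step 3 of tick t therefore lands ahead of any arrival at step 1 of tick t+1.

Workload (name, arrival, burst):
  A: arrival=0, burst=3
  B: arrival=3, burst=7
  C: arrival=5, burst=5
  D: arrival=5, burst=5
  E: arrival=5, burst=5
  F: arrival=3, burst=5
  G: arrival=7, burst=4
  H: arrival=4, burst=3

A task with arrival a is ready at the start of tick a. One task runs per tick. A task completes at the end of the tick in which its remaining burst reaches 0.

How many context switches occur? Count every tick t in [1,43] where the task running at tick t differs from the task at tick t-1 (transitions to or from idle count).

t=0: queue=[A] q_used=0 → run A
t=1: queue=[A] q_used=1 → run A
t=2: queue=[A] q_used=2 → run A
t=3: queue=[B,F] q_used=0 → run B
t=4: queue=[B,F,H] q_used=1 → run B
t=5: queue=[B,F,H,C,D,E] q_used=2 → run B
t=6: queue=[F,H,C,D,E,B] q_used=0 → run F
t=7: queue=[F,H,C,D,E,B,G] q_used=1 → run F
t=8: queue=[F,H,C,D,E,B,G] q_used=2 → run F
t=9: queue=[H,C,D,E,B,G,F] q_used=0 → run H
t=10: queue=[H,C,D,E,B,G,F] q_used=1 → run H
t=11: queue=[H,C,D,E,B,G,F] q_used=2 → run H
t=12: queue=[C,D,E,B,G,F] q_used=0 → run C
t=13: queue=[C,D,E,B,G,F] q_used=1 → run C
t=14: queue=[C,D,E,B,G,F] q_used=2 → run C
t=15: queue=[D,E,B,G,F,C] q_used=0 → run D
t=16: queue=[D,E,B,G,F,C] q_used=1 → run D
t=17: queue=[D,E,B,G,F,C] q_used=2 → run D
t=18: queue=[E,B,G,F,C,D] q_used=0 → run E
t=19: queue=[E,B,G,F,C,D] q_used=1 → run E
t=20: queue=[E,B,G,F,C,D] q_used=2 → run E
t=21: queue=[B,G,F,C,D,E] q_used=0 → run B
t=22: queue=[B,G,F,C,D,E] q_used=1 → run B
t=23: queue=[B,G,F,C,D,E] q_used=2 → run B
t=24: queue=[G,F,C,D,E,B] q_used=0 → run G
t=25: queue=[G,F,C,D,E,B] q_used=1 → run G
t=26: queue=[G,F,C,D,E,B] q_used=2 → run G
t=27: queue=[F,C,D,E,B,G] q_used=0 → run F
t=28: queue=[F,C,D,E,B,G] q_used=1 → run F
t=29: queue=[C,D,E,B,G] q_used=0 → run C
t=30: queue=[C,D,E,B,G] q_used=1 → run C
t=31: queue=[D,E,B,G] q_used=0 → run D
t=32: queue=[D,E,B,G] q_used=1 → run D
t=33: queue=[E,B,G] q_used=0 → run E
t=34: queue=[E,B,G] q_used=1 → run E
t=35: queue=[B,G] q_used=0 → run B
t=36: queue=[G] q_used=0 → run G
t=37: (idle)
t=38: (idle)
t=39: (idle)
t=40: (idle)
t=41: (idle)
t=42: (idle)
t=43: (idle)

context switches = 15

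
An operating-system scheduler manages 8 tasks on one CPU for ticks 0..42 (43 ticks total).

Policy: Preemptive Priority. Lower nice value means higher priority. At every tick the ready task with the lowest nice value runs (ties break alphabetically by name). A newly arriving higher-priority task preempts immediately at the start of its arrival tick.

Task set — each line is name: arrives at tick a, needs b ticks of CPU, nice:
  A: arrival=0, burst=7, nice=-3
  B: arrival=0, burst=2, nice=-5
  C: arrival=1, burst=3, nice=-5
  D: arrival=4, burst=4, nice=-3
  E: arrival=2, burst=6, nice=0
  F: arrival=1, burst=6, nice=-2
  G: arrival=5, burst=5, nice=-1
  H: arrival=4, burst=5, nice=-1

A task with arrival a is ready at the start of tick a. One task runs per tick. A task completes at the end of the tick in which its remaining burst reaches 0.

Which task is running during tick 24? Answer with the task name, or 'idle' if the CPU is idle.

running at tick 24 = G

t=0: ready={A,B} → run B
t=1: ready={A,B,C,F} → run B
t=2: ready={A,C,E,F} → run C
t=3: ready={A,C,E,F} → run C
t=4: ready={A,C,D,E,F,H} → run C
t=5: ready={A,D,E,F,G,H} → run A
t=6: ready={A,D,E,F,G,H} → run A
t=7: ready={A,D,E,F,G,H} → run A
t=8: ready={A,D,E,F,G,H} → run A
t=9: ready={A,D,E,F,G,H} → run A
t=10: ready={A,D,E,F,G,H} → run A
t=11: ready={A,D,E,F,G,H} → run A
t=12: ready={D,E,F,G,H} → run D
t=13: ready={D,E,F,G,H} → run D
t=14: ready={D,E,F,G,H} → run D
t=15: ready={D,E,F,G,H} → run D
t=16: ready={E,F,G,H} → run F
t=17: ready={E,F,G,H} → run F
t=18: ready={E,F,G,H} → run F
t=19: ready={E,F,G,H} → run F
t=20: ready={E,F,G,H} → run F
t=21: ready={E,F,G,H} → run F
t=22: ready={E,G,H} → run G
t=23: ready={E,G,H} → run G
t=24: ready={E,G,H} → run G
t=25: ready={E,G,H} → run G
t=26: ready={E,G,H} → run G
t=27: ready={E,H} → run H
t=28: ready={E,H} → run H
t=29: ready={E,H} → run H
t=30: ready={E,H} → run H
t=31: ready={E,H} → run H
t=32: ready={E} → run E
t=33: ready={E} → run E
t=34: ready={E} → run E
t=35: ready={E} → run E
t=36: ready={E} → run E
t=37: ready={E} → run E
t=38: (idle)
t=39: (idle)
t=40: (idle)
t=41: (idle)
t=42: (idle)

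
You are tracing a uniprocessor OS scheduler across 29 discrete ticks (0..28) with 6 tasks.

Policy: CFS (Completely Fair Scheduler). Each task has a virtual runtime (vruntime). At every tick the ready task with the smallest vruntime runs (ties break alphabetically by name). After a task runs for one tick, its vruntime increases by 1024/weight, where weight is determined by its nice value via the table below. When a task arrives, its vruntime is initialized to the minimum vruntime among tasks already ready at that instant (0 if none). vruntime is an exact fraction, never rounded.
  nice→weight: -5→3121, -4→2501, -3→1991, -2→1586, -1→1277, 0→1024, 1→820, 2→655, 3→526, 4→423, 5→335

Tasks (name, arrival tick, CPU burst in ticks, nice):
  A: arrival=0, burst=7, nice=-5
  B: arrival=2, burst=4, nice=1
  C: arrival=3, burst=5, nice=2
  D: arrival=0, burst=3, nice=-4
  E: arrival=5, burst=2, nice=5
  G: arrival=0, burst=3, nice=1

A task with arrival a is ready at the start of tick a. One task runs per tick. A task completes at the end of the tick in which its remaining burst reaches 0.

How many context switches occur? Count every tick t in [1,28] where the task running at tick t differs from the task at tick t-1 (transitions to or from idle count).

context switches = 22

t=0: vr[A=0 D=0 G=0] → run A
t=1: vr[A=1024/3121 D=0 G=0] → run D
t=2: vr[A=1024/3121 B=0 D=1024/2501 G=0] → run B
t=3: vr[A=1024/3121 B=256/205 C=0 D=1024/2501 G=0] → run C
t=4: vr[A=1024/3121 B=256/205 C=1024/655 D=1024/2501 G=0] → run G
t=5: vr[A=1024/3121 B=256/205 C=1024/655 D=1024/2501 E=1024/3121 G=256/205] → run A
t=6: vr[A=2048/3121 B=256/205 C=1024/655 D=1024/2501 E=1024/3121 G=256/205] → run E
t=7: vr[A=2048/3121 B=256/205 C=1024/655 D=1024/2501 E=3538944/1045535 G=256/205] → run D
t=8: vr[A=2048/3121 B=256/205 C=1024/655 D=2048/2501 E=3538944/1045535 G=256/205] → run A
t=9: vr[A=3072/3121 B=256/205 C=1024/655 D=2048/2501 E=3538944/1045535 G=256/205] → run D
t=10: vr[A=3072/3121 B=256/205 C=1024/655 E=3538944/1045535 G=256/205] → run A
t=11: vr[A=4096/3121 B=256/205 C=1024/655 E=3538944/1045535 G=256/205] → run B
t=12: vr[A=4096/3121 B=512/205 C=1024/655 E=3538944/1045535 G=256/205] → run G
t=13: vr[A=4096/3121 B=512/205 C=1024/655 E=3538944/1045535 G=512/205] → run A
t=14: vr[A=5120/3121 B=512/205 C=1024/655 E=3538944/1045535 G=512/205] → run C
t=15: vr[A=5120/3121 B=512/205 C=2048/655 E=3538944/1045535 G=512/205] → run A
t=16: vr[A=6144/3121 B=512/205 C=2048/655 E=3538944/1045535 G=512/205] → run A
t=17: vr[B=512/205 C=2048/655 E=3538944/1045535 G=512/205] → run B
t=18: vr[B=768/205 C=2048/655 E=3538944/1045535 G=512/205] → run G
t=19: vr[B=768/205 C=2048/655 E=3538944/1045535] → run C
t=20: vr[B=768/205 C=3072/655 E=3538944/1045535] → run E
t=21: vr[B=768/205 C=3072/655] → run B
t=22: vr[C=3072/655] → run C
t=23: vr[C=4096/655] → run C
t=24: (idle)
t=25: (idle)
t=26: (idle)
t=27: (idle)
t=28: (idle)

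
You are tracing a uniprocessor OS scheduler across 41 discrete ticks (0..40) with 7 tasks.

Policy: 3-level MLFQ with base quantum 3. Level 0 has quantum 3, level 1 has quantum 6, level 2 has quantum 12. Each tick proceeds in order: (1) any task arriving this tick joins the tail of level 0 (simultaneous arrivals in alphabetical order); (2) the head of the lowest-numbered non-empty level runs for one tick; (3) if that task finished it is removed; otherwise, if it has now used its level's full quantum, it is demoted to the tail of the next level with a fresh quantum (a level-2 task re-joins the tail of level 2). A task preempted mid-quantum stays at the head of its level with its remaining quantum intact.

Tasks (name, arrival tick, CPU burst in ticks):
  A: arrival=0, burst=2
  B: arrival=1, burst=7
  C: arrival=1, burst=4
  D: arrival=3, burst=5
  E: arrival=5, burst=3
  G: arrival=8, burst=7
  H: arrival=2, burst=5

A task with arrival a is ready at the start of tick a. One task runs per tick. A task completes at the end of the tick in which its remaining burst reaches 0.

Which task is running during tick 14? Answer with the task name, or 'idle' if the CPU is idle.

t=0: L0/L1/L2 = A/-/- → run A
t=1: L0/L1/L2 = ABC/-/- → run A
t=2: L0/L1/L2 = BCH/-/- → run B
t=3: L0/L1/L2 = BCHD/-/- → run B
t=4: L0/L1/L2 = BCHD/-/- → run B
t=5: L0/L1/L2 = CHDE/B/- → run C
t=6: L0/L1/L2 = CHDE/B/- → run C
t=7: L0/L1/L2 = CHDE/B/- → run C
t=8: L0/L1/L2 = HDEG/BC/- → run H
t=9: L0/L1/L2 = HDEG/BC/- → run H
t=10: L0/L1/L2 = HDEG/BC/- → run H
t=11: L0/L1/L2 = DEG/BCH/- → run D
t=12: L0/L1/L2 = DEG/BCH/- → run D
t=13: L0/L1/L2 = DEG/BCH/- → run D
t=14: L0/L1/L2 = EG/BCHD/- → run E
t=15: L0/L1/L2 = EG/BCHD/- → run E
t=16: L0/L1/L2 = EG/BCHD/- → run E
t=17: L0/L1/L2 = G/BCHD/- → run G
t=18: L0/L1/L2 = G/BCHD/- → run G
t=19: L0/L1/L2 = G/BCHD/- → run G
t=20: L0/L1/L2 = -/BCHDG/- → run B
t=21: L0/L1/L2 = -/BCHDG/- → run B
t=22: L0/L1/L2 = -/BCHDG/- → run B
t=23: L0/L1/L2 = -/BCHDG/- → run B
t=24: L0/L1/L2 = -/CHDG/- → run C
t=25: L0/L1/L2 = -/HDG/- → run H
t=26: L0/L1/L2 = -/HDG/- → run H
t=27: L0/L1/L2 = -/DG/- → run D
t=28: L0/L1/L2 = -/DG/- → run D
t=29: L0/L1/L2 = -/G/- → run G
t=30: L0/L1/L2 = -/G/- → run G
t=31: L0/L1/L2 = -/G/- → run G
t=32: L0/L1/L2 = -/G/- → run G
t=33: (idle)
t=34: (idle)
t=35: (idle)
t=36: (idle)
t=37: (idle)
t=38: (idle)
t=39: (idle)
t=40: (idle)

running at tick 14 = E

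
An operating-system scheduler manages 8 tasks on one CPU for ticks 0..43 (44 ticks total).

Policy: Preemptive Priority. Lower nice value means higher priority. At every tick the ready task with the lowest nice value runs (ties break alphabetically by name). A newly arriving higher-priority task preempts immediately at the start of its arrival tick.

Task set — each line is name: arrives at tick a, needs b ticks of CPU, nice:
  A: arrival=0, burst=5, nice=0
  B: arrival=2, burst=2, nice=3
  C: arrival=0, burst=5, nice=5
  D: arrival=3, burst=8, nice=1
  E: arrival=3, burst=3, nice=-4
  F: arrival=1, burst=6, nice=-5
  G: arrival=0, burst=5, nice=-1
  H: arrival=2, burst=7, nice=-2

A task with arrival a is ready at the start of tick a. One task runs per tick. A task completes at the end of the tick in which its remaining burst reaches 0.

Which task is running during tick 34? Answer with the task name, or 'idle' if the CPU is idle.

running at tick 34 = B

t=0: ready={A,C,G} → run G
t=1: ready={A,C,F,G} → run F
t=2: ready={A,B,C,F,G,H} → run F
t=3: ready={A,B,C,D,E,F,G,H} → run F
t=4: ready={A,B,C,D,E,F,G,H} → run F
t=5: ready={A,B,C,D,E,F,G,H} → run F
t=6: ready={A,B,C,D,E,F,G,H} → run F
t=7: ready={A,B,C,D,E,G,H} → run E
t=8: ready={A,B,C,D,E,G,H} → run E
t=9: ready={A,B,C,D,E,G,H} → run E
t=10: ready={A,B,C,D,G,H} → run H
t=11: ready={A,B,C,D,G,H} → run H
t=12: ready={A,B,C,D,G,H} → run H
t=13: ready={A,B,C,D,G,H} → run H
t=14: ready={A,B,C,D,G,H} → run H
t=15: ready={A,B,C,D,G,H} → run H
t=16: ready={A,B,C,D,G,H} → run H
t=17: ready={A,B,C,D,G} → run G
t=18: ready={A,B,C,D,G} → run G
t=19: ready={A,B,C,D,G} → run G
t=20: ready={A,B,C,D,G} → run G
t=21: ready={A,B,C,D} → run A
t=22: ready={A,B,C,D} → run A
t=23: ready={A,B,C,D} → run A
t=24: ready={A,B,C,D} → run A
t=25: ready={A,B,C,D} → run A
t=26: ready={B,C,D} → run D
t=27: ready={B,C,D} → run D
t=28: ready={B,C,D} → run D
t=29: ready={B,C,D} → run D
t=30: ready={B,C,D} → run D
t=31: ready={B,C,D} → run D
t=32: ready={B,C,D} → run D
t=33: ready={B,C,D} → run D
t=34: ready={B,C} → run B
t=35: ready={B,C} → run B
t=36: ready={C} → run C
t=37: ready={C} → run C
t=38: ready={C} → run C
t=39: ready={C} → run C
t=40: ready={C} → run C
t=41: (idle)
t=42: (idle)
t=43: (idle)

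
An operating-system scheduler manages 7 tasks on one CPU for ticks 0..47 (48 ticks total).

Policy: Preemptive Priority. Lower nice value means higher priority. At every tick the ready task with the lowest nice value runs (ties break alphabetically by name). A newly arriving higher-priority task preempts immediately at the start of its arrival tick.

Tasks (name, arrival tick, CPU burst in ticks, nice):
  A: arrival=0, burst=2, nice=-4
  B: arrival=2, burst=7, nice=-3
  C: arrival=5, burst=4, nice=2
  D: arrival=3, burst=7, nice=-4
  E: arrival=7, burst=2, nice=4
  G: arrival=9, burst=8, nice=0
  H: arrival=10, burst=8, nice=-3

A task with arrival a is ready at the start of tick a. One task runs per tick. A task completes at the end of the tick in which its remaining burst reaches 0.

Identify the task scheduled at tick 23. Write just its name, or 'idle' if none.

running at tick 23 = H

t=0: ready={A} → run A
t=1: ready={A} → run A
t=2: ready={B} → run B
t=3: ready={B,D} → run D
t=4: ready={B,D} → run D
t=5: ready={B,C,D} → run D
t=6: ready={B,C,D} → run D
t=7: ready={B,C,D,E} → run D
t=8: ready={B,C,D,E} → run D
t=9: ready={B,C,D,E,G} → run D
t=10: ready={B,C,E,G,H} → run B
t=11: ready={B,C,E,G,H} → run B
t=12: ready={B,C,E,G,H} → run B
t=13: ready={B,C,E,G,H} → run B
t=14: ready={B,C,E,G,H} → run B
t=15: ready={B,C,E,G,H} → run B
t=16: ready={C,E,G,H} → run H
t=17: ready={C,E,G,H} → run H
t=18: ready={C,E,G,H} → run H
t=19: ready={C,E,G,H} → run H
t=20: ready={C,E,G,H} → run H
t=21: ready={C,E,G,H} → run H
t=22: ready={C,E,G,H} → run H
t=23: ready={C,E,G,H} → run H
t=24: ready={C,E,G} → run G
t=25: ready={C,E,G} → run G
t=26: ready={C,E,G} → run G
t=27: ready={C,E,G} → run G
t=28: ready={C,E,G} → run G
t=29: ready={C,E,G} → run G
t=30: ready={C,E,G} → run G
t=31: ready={C,E,G} → run G
t=32: ready={C,E} → run C
t=33: ready={C,E} → run C
t=34: ready={C,E} → run C
t=35: ready={C,E} → run C
t=36: ready={E} → run E
t=37: ready={E} → run E
t=38: (idle)
t=39: (idle)
t=40: (idle)
t=41: (idle)
t=42: (idle)
t=43: (idle)
t=44: (idle)
t=45: (idle)
t=46: (idle)
t=47: (idle)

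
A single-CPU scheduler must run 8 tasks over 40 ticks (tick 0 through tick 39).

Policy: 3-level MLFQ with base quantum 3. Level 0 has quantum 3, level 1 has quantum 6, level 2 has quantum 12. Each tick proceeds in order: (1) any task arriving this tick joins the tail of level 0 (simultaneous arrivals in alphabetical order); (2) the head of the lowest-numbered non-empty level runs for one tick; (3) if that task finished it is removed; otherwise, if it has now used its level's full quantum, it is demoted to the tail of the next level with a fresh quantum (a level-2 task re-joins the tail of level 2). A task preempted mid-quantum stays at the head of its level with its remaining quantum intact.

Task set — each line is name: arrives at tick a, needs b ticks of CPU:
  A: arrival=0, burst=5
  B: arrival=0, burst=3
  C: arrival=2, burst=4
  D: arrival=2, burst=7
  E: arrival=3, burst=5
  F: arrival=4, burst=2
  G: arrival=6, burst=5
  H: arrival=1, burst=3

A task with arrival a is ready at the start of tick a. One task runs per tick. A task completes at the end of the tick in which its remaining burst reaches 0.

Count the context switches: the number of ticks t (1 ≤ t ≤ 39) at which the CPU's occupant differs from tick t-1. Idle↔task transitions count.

t=0: L0/L1/L2 = AB/-/- → run A
t=1: L0/L1/L2 = ABH/-/- → run A
t=2: L0/L1/L2 = ABHCD/-/- → run A
t=3: L0/L1/L2 = BHCDE/A/- → run B
t=4: L0/L1/L2 = BHCDEF/A/- → run B
t=5: L0/L1/L2 = BHCDEF/A/- → run B
t=6: L0/L1/L2 = HCDEFG/A/- → run H
t=7: L0/L1/L2 = HCDEFG/A/- → run H
t=8: L0/L1/L2 = HCDEFG/A/- → run H
t=9: L0/L1/L2 = CDEFG/A/- → run C
t=10: L0/L1/L2 = CDEFG/A/- → run C
t=11: L0/L1/L2 = CDEFG/A/- → run C
t=12: L0/L1/L2 = DEFG/AC/- → run D
t=13: L0/L1/L2 = DEFG/AC/- → run D
t=14: L0/L1/L2 = DEFG/AC/- → run D
t=15: L0/L1/L2 = EFG/ACD/- → run E
t=16: L0/L1/L2 = EFG/ACD/- → run E
t=17: L0/L1/L2 = EFG/ACD/- → run E
t=18: L0/L1/L2 = FG/ACDE/- → run F
t=19: L0/L1/L2 = FG/ACDE/- → run F
t=20: L0/L1/L2 = G/ACDE/- → run G
t=21: L0/L1/L2 = G/ACDE/- → run G
t=22: L0/L1/L2 = G/ACDE/- → run G
t=23: L0/L1/L2 = -/ACDEG/- → run A
t=24: L0/L1/L2 = -/ACDEG/- → run A
t=25: L0/L1/L2 = -/CDEG/- → run C
t=26: L0/L1/L2 = -/DEG/- → run D
t=27: L0/L1/L2 = -/DEG/- → run D
t=28: L0/L1/L2 = -/DEG/- → run D
t=29: L0/L1/L2 = -/DEG/- → run D
t=30: L0/L1/L2 = -/EG/- → run E
t=31: L0/L1/L2 = -/EG/- → run E
t=32: L0/L1/L2 = -/G/- → run G
t=33: L0/L1/L2 = -/G/- → run G
t=34: (idle)
t=35: (idle)
t=36: (idle)
t=37: (idle)
t=38: (idle)
t=39: (idle)

context switches = 13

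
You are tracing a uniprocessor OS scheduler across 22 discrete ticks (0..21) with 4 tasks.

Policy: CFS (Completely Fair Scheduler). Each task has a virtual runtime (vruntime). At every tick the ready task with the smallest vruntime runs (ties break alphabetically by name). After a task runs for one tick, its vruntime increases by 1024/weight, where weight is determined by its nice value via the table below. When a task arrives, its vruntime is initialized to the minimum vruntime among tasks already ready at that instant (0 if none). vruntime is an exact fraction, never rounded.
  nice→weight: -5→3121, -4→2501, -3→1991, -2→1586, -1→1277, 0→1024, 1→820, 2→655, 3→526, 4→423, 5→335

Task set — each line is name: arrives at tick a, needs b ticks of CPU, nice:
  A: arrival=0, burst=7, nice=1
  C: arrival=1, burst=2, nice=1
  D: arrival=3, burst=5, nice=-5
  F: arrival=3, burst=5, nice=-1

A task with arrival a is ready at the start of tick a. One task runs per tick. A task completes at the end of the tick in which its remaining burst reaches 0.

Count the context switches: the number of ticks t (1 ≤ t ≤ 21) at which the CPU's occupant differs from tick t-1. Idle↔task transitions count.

context switches = 15

t=0: vr[A=0] → run A
t=1: vr[A=256/205 C=256/205] → run A
t=2: vr[A=512/205 C=256/205] → run C
t=3: vr[A=512/205 C=512/205 D=512/205 F=512/205] → run A
t=4: vr[A=768/205 C=512/205 D=512/205 F=512/205] → run C
t=5: vr[A=768/205 D=512/205 F=512/205] → run D
t=6: vr[A=768/205 D=1807872/639805 F=512/205] → run F
t=7: vr[A=768/205 D=1807872/639805 F=863744/261785] → run D
t=8: vr[A=768/205 D=2017792/639805 F=863744/261785] → run D
t=9: vr[A=768/205 D=2227712/639805 F=863744/261785] → run F
t=10: vr[A=768/205 D=2227712/639805 F=1073664/261785] → run D
t=11: vr[A=768/205 D=2437632/639805 F=1073664/261785] → run A
t=12: vr[A=1024/205 D=2437632/639805 F=1073664/261785] → run D
t=13: vr[A=1024/205 F=1073664/261785] → run F
t=14: vr[A=1024/205 F=1283584/261785] → run F
t=15: vr[A=1024/205 F=1493504/261785] → run A
t=16: vr[A=256/41 F=1493504/261785] → run F
t=17: vr[A=256/41] → run A
t=18: vr[A=1536/205] → run A
t=19: (idle)
t=20: (idle)
t=21: (idle)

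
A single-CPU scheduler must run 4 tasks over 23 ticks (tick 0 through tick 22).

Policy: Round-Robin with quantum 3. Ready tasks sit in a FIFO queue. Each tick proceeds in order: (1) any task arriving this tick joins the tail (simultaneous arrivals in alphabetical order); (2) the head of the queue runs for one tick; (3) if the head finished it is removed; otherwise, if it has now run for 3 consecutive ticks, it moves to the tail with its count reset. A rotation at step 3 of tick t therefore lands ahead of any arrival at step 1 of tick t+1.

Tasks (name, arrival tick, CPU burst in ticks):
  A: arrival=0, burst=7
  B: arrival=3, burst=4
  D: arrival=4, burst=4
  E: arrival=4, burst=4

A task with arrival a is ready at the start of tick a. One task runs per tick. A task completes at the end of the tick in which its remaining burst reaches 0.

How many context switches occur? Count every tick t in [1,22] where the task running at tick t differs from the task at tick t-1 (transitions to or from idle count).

context switches = 8

t=0: queue=[A] q_used=0 → run A
t=1: queue=[A] q_used=1 → run A
t=2: queue=[A] q_used=2 → run A
t=3: queue=[A,B] q_used=0 → run A
t=4: queue=[A,B,D,E] q_used=1 → run A
t=5: queue=[A,B,D,E] q_used=2 → run A
t=6: queue=[B,D,E,A] q_used=0 → run B
t=7: queue=[B,D,E,A] q_used=1 → run B
t=8: queue=[B,D,E,A] q_used=2 → run B
t=9: queue=[D,E,A,B] q_used=0 → run D
t=10: queue=[D,E,A,B] q_used=1 → run D
t=11: queue=[D,E,A,B] q_used=2 → run D
t=12: queue=[E,A,B,D] q_used=0 → run E
t=13: queue=[E,A,B,D] q_used=1 → run E
t=14: queue=[E,A,B,D] q_used=2 → run E
t=15: queue=[A,B,D,E] q_used=0 → run A
t=16: queue=[B,D,E] q_used=0 → run B
t=17: queue=[D,E] q_used=0 → run D
t=18: queue=[E] q_used=0 → run E
t=19: (idle)
t=20: (idle)
t=21: (idle)
t=22: (idle)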